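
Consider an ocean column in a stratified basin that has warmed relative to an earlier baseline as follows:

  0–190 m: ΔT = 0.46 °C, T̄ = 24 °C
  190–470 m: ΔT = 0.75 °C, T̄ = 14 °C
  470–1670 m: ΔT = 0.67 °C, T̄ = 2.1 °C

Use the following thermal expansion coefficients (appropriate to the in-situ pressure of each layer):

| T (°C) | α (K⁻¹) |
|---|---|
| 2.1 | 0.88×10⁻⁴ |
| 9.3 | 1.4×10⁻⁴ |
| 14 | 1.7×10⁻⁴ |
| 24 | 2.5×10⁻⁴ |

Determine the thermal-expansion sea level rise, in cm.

Δh ≈ 13 cm

Layer 1 at 24 °C → α = 2.5×10⁻⁴ K⁻¹
Layer 2 at 14 °C → α = 1.7×10⁻⁴ K⁻¹
Layer 3 at 2.1 °C → α = 0.88×10⁻⁴ K⁻¹
2.5×10⁻⁴ × 190 × 0.46 = 0.02185 m
0.75 × 280 × 1.7×10⁻⁴ = 0.03570 m
1200 × 0.88×10⁻⁴ × 0.67 = 0.070752 m
Δh = 0.02185 + 0.03570 + 0.070752 = 0.128302 m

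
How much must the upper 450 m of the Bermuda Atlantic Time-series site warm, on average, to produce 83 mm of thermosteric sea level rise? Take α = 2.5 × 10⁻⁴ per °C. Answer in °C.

ΔT = Δh/(αH) = 0.083 / (2.5×10⁻⁴ × 450) ≈ 0.7378 °C

about 0.738 °C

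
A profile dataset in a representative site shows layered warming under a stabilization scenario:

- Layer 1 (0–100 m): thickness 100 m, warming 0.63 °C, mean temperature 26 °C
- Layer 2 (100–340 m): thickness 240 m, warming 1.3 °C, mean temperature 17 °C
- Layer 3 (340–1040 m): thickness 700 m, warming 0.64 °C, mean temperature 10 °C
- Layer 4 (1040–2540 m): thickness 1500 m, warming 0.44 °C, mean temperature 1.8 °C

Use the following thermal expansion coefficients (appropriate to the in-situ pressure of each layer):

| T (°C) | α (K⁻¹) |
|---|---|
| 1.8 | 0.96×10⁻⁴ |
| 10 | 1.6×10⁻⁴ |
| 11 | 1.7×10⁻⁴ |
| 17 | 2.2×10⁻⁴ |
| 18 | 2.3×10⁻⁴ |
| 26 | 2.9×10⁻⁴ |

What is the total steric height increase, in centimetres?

Layer 1 at 26 °C → α = 2.9×10⁻⁴ K⁻¹
Layer 2 at 17 °C → α = 2.2×10⁻⁴ K⁻¹
Layer 3 at 10 °C → α = 1.6×10⁻⁴ K⁻¹
Layer 4 at 1.8 °C → α = 0.96×10⁻⁴ K⁻¹
Layer 1: 0.63 × 100 × 2.9×10⁻⁴ = 0.01827 m
Layer 2: 2.2×10⁻⁴ × 1.3 × 240 = 0.06864 m
700 × 0.64 × 1.6×10⁻⁴ = 0.07168 m
0.44 × 0.96×10⁻⁴ × 1500 = 0.06336 m
Δh = 0.01827 + 0.06864 + 0.07168 + 0.06336 = 0.22195 m

22.2 cm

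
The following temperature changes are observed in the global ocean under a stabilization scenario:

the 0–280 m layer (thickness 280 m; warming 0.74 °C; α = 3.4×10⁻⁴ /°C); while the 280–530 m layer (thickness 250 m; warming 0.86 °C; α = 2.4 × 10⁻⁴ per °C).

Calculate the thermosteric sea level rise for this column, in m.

280 × 3.4×10⁻⁴ × 0.74 = 0.070448 m
2.4×10⁻⁴ × 250 × 0.86 = 0.05160 m
Δh = 0.070448 + 0.05160 = 0.122048 m ≈ 0.122 m

Δh = 0.122 m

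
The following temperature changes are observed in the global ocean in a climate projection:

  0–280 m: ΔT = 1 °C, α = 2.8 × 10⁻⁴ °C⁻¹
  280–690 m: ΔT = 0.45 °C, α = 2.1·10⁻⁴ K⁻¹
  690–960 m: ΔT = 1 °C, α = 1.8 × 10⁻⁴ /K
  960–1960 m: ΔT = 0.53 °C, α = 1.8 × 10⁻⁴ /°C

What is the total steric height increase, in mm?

260 mm of thermosteric rise

280 × 1 × 2.8×10⁻⁴ = 0.07840 m
Layer 2: 0.45 × 2.1×10⁻⁴ × 410 = 0.038745 m
1.8×10⁻⁴ × 270 × 1 = 0.04860 m
960–1960 m: 0.53 × 1.8×10⁻⁴ × 1000 = 0.09540 m
Δh = 0.07840 + 0.038745 + 0.04860 + 0.09540 = 0.261145 m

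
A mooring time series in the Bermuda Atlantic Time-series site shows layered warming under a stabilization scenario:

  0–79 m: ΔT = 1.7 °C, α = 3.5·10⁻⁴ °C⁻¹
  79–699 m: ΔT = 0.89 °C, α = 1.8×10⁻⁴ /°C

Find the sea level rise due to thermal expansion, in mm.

146 mm of thermosteric rise

0–79 m: 3.5×10⁻⁴ × 79 × 1.7 = 0.047005 m
Layer 2: 1.8×10⁻⁴ × 620 × 0.89 = 0.099324 m
Δh = 0.047005 + 0.099324 = 0.146329 m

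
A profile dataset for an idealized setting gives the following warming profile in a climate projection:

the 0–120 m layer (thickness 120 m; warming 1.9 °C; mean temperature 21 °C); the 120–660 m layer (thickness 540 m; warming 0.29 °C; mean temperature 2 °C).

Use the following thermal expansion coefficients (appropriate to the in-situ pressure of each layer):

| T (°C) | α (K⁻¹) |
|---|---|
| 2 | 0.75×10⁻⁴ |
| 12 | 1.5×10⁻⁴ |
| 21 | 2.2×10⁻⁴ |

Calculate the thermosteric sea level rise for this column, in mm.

Layer 1 at 21 °C → α = 2.2×10⁻⁴ K⁻¹
Layer 2 at 2 °C → α = 0.75×10⁻⁴ K⁻¹
Layer 1: 120 × 2.2×10⁻⁴ × 1.9 = 0.05016 m
0.29 × 0.75×10⁻⁴ × 540 = 0.011745 m
Δh = 0.05016 + 0.011745 = 0.061905 m

Δh ≈ 62 mm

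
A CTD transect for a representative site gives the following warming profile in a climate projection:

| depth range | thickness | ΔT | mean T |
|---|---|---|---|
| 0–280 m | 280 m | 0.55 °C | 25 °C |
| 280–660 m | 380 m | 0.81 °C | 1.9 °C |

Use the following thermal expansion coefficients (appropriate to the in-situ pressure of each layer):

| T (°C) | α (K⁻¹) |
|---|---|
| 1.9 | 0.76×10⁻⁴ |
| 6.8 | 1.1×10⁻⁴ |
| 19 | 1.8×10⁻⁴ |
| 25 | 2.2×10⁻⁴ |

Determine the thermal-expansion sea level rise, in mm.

Layer 1 at 25 °C → α = 2.2×10⁻⁴ K⁻¹
Layer 2 at 1.9 °C → α = 0.76×10⁻⁴ K⁻¹
Layer 1: 280 × 0.55 × 2.2×10⁻⁴ = 0.03388 m
280–660 m: 0.76×10⁻⁴ × 380 × 0.81 = 0.0233928 m
Δh = 0.03388 + 0.0233928 = 0.0572728 m

57.3 mm of thermosteric rise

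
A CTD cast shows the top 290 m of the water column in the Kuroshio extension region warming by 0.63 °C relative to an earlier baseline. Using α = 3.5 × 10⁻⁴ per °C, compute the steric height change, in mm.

about 63.9 mm

Δh = αΔT·H = 3.5×10⁻⁴ × 0.63 × 290 = 0.063945 m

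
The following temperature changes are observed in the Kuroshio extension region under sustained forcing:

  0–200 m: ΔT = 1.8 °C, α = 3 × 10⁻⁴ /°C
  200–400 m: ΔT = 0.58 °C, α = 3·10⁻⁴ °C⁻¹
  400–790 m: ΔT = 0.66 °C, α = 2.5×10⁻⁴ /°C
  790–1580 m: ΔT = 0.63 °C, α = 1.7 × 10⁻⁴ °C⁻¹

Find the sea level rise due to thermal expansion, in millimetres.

1.8 × 200 × 3×10⁻⁴ = 0.10800 m
Layer 2: 200 × 0.58 × 3×10⁻⁴ = 0.03480 m
390 × 0.66 × 2.5×10⁻⁴ = 0.06435 m
Layer 4: 790 × 1.7×10⁻⁴ × 0.63 = 0.084609 m
Δh = 0.10800 + 0.03480 + 0.06435 + 0.084609 = 0.291759 m ≈ 290 mm

Δh = 290 mm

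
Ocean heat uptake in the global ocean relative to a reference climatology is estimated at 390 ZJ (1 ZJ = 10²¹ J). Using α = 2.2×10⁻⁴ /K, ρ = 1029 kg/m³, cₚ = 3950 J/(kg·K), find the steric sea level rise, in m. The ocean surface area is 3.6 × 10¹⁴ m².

about 0.0586 m

Per unit area: Q = 390×10²¹ / (3.6×10¹⁴) ≈ 1.083×10⁹ J/m²
Δh = αQ/(ρcₚ) = 2.2×10⁻⁴ × 1.083×10⁹ / (1029 × 3950) ≈ 0.058619 m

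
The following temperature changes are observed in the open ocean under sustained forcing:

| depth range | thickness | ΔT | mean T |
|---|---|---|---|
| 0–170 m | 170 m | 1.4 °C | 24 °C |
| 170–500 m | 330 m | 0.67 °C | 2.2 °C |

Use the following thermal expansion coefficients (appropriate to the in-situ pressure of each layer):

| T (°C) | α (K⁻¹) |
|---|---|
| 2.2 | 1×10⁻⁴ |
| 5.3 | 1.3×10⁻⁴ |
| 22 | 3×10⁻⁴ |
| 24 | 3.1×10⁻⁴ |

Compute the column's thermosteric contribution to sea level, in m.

Layer 1 at 24 °C → α = 3.1×10⁻⁴ K⁻¹
Layer 2 at 2.2 °C → α = 1×10⁻⁴ K⁻¹
Layer 1: 1.4 × 3.1×10⁻⁴ × 170 = 0.07378 m
0.67 × 330 × 1×10⁻⁴ = 0.02211 m
Δh = 0.07378 + 0.02211 = 0.09589 m

0.0959 m of thermosteric rise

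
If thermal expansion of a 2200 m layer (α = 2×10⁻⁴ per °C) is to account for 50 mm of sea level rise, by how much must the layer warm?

about 0.114 K

ΔT = Δh/(αH) = 0.05 / (2×10⁻⁴ × 2200) ≈ 0.1136 K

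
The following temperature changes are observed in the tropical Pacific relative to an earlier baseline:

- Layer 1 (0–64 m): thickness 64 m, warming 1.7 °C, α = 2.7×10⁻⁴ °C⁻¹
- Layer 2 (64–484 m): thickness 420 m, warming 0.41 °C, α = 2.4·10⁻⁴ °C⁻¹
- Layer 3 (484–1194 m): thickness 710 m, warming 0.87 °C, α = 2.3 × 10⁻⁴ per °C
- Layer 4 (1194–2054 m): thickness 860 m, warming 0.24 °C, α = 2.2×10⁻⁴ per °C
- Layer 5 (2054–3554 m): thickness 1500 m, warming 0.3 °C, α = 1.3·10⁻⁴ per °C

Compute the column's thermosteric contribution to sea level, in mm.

1.7 × 64 × 2.7×10⁻⁴ = 0.029376 m
Layer 2: 2.4×10⁻⁴ × 0.41 × 420 = 0.041328 m
484–1194 m: 0.87 × 710 × 2.3×10⁻⁴ = 0.142071 m
1194–2054 m: 860 × 0.24 × 2.2×10⁻⁴ = 0.045408 m
0.3 × 1.3×10⁻⁴ × 1500 = 0.05850 m
Δh = 0.029376 + 0.041328 + 0.142071 + 0.045408 + 0.05850 = 0.316683 m

about 317 mm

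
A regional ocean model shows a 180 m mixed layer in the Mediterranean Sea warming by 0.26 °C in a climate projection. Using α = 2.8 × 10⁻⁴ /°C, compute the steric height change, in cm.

Δh ≈ 1.31 cm

Δh = αΔT·H = 2.8×10⁻⁴ × 0.26 × 180 = 0.013104 m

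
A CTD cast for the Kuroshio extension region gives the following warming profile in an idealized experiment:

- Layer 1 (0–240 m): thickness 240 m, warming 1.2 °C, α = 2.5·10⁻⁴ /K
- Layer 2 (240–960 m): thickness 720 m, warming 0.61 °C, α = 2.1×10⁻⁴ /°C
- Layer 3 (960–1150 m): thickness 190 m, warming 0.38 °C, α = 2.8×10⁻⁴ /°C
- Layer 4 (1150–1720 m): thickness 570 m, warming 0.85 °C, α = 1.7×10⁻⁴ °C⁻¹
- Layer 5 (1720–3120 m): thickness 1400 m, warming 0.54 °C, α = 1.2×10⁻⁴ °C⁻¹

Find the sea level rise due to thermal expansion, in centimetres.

0–240 m: 2.5×10⁻⁴ × 1.2 × 240 = 0.07200 m
0.61 × 2.1×10⁻⁴ × 720 = 0.092232 m
2.8×10⁻⁴ × 190 × 0.38 = 0.020216 m
1.7×10⁻⁴ × 0.85 × 570 = 0.082365 m
1720–3120 m: 0.54 × 1.2×10⁻⁴ × 1400 = 0.09072 m
Δh = 0.07200 + 0.092232 + 0.020216 + 0.082365 + 0.09072 = 0.357533 m ≈ 36 cm

Δh = 36 cm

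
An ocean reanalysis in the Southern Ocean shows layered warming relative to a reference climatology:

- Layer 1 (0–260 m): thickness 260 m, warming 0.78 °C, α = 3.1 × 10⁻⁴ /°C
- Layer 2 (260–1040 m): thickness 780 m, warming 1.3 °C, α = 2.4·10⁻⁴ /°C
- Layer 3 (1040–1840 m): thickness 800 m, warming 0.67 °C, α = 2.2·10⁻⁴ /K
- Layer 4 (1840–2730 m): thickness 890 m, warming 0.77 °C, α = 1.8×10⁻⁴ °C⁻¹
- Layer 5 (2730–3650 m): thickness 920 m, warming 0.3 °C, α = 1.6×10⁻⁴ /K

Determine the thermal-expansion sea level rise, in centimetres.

0–260 m: 260 × 0.78 × 3.1×10⁻⁴ = 0.062868 m
260–1040 m: 780 × 1.3 × 2.4×10⁻⁴ = 0.24336 m
1040–1840 m: 2.2×10⁻⁴ × 0.67 × 800 = 0.11792 m
1840–2730 m: 0.77 × 890 × 1.8×10⁻⁴ = 0.123354 m
2730–3650 m: 0.3 × 1.6×10⁻⁴ × 920 = 0.04416 m
Δh = 0.062868 + 0.24336 + 0.11792 + 0.123354 + 0.04416 = 0.591662 m

59.2 cm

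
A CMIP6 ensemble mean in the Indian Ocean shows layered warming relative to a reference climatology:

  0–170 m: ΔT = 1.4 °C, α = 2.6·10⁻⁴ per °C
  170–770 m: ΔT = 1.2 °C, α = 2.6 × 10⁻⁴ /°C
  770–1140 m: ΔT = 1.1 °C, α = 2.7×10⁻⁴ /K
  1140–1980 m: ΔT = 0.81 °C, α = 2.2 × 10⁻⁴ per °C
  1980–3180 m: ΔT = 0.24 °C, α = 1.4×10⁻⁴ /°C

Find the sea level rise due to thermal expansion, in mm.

0–170 m: 2.6×10⁻⁴ × 1.4 × 170 = 0.06188 m
170–770 m: 2.6×10⁻⁴ × 1.2 × 600 = 0.18720 m
Layer 3: 2.7×10⁻⁴ × 370 × 1.1 = 0.10989 m
0.81 × 840 × 2.2×10⁻⁴ = 0.149688 m
1200 × 1.4×10⁻⁴ × 0.24 = 0.04032 m
Δh = 0.06188 + 0.18720 + 0.10989 + 0.149688 + 0.04032 = 0.548978 m

Δh = 550 mm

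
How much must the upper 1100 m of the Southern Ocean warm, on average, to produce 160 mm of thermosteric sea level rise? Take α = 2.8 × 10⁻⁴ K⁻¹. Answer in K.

ΔT = Δh/(αH) = 0.16 / (2.8×10⁻⁴ × 1100) ≈ 0.5195 K

0.52 K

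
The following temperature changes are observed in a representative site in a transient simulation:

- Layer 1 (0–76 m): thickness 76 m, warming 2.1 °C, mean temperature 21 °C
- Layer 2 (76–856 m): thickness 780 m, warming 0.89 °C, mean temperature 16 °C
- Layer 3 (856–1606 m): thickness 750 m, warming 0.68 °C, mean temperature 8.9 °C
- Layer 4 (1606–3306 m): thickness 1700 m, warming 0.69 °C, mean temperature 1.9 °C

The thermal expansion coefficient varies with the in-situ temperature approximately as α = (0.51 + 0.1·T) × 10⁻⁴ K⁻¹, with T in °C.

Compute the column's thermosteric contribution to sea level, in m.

0.342 m

Layer 1: α = (0.51 + 0.1×21)×10⁻⁴ = 2.61×10⁻⁴ K⁻¹
Layer 2: α = (0.51 + 0.1×16)×10⁻⁴ = 2.11×10⁻⁴ K⁻¹
Layer 3: α = (0.51 + 0.1×8.9)×10⁻⁴ = 1.4×10⁻⁴ K⁻¹
Layer 4: α = (0.51 + 0.1×1.9)×10⁻⁴ = 0.7×10⁻⁴ K⁻¹
0–76 m: 2.1 × 76 × 2.61×10⁻⁴ = 0.0416556 m
76–856 m: 0.89 × 780 × 2.11×10⁻⁴ = 0.1464762 m
Layer 3: 1.4×10⁻⁴ × 750 × 0.68 = 0.07140 m
0.7×10⁻⁴ × 1700 × 0.69 = 0.08211 m
Δh = 0.0416556 + 0.1464762 + 0.07140 + 0.08211 = 0.3416418 m ≈ 0.342 m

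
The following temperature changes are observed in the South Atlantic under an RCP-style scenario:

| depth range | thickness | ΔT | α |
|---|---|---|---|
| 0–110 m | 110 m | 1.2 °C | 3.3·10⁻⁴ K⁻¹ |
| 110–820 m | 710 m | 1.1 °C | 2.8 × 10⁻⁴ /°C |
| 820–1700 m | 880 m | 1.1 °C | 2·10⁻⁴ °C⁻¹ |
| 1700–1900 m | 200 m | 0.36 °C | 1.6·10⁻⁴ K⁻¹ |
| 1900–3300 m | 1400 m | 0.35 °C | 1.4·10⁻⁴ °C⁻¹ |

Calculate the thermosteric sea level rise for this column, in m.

Layer 1: 3.3×10⁻⁴ × 1.2 × 110 = 0.04356 m
110–820 m: 710 × 1.1 × 2.8×10⁻⁴ = 0.21868 m
820–1700 m: 2×10⁻⁴ × 1.1 × 880 = 0.19360 m
1700–1900 m: 200 × 0.36 × 1.6×10⁻⁴ = 0.01152 m
1400 × 1.4×10⁻⁴ × 0.35 = 0.06860 m
Δh = 0.04356 + 0.21868 + 0.19360 + 0.01152 + 0.06860 = 0.53596 m

Δh ≈ 0.536 m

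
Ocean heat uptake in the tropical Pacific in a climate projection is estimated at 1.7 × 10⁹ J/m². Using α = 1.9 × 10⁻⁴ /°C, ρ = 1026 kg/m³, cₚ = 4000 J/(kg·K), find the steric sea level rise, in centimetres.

Δh ≈ 7.87 cm

Δh = αQ/(ρcₚ) = 1.9×10⁻⁴ × 1.7×10⁹ / (1026 × 4000) ≈ 0.078704 m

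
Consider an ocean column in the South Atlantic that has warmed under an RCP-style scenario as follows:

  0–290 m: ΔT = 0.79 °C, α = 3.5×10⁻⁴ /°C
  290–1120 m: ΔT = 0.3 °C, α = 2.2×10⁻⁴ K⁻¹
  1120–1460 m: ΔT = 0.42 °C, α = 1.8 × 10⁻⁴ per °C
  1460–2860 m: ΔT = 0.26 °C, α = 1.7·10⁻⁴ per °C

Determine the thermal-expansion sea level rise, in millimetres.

Δh = 220 mm

0.79 × 290 × 3.5×10⁻⁴ = 0.080185 m
290–1120 m: 0.3 × 830 × 2.2×10⁻⁴ = 0.05478 m
340 × 0.42 × 1.8×10⁻⁴ = 0.025704 m
Layer 4: 1.7×10⁻⁴ × 1400 × 0.26 = 0.06188 m
Δh = 0.080185 + 0.05478 + 0.025704 + 0.06188 = 0.222549 m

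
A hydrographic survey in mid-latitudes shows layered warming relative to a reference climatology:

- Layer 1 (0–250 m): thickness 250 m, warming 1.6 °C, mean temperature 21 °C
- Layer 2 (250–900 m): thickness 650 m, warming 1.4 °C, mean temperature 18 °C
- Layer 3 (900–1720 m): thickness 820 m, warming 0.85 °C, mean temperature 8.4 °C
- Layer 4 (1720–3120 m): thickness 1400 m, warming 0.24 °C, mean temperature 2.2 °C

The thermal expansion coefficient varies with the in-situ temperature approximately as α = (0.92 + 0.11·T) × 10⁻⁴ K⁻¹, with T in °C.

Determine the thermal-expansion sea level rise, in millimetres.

about 561 mm

Layer 1: α = (0.92 + 0.11×21)×10⁻⁴ = 3.23×10⁻⁴ K⁻¹
Layer 2: α = (0.92 + 0.11×18)×10⁻⁴ = 2.9×10⁻⁴ K⁻¹
Layer 3: α = (0.92 + 0.11×8.4)×10⁻⁴ = 1.844×10⁻⁴ K⁻¹
Layer 4: α = (0.92 + 0.11×2.2)×10⁻⁴ = 1.162×10⁻⁴ K⁻¹
Layer 1: 250 × 3.23×10⁻⁴ × 1.6 = 0.12920 m
2.9×10⁻⁴ × 1.4 × 650 = 0.26390 m
Layer 3: 820 × 1.844×10⁻⁴ × 0.85 = 0.1285268 m
Layer 4: 1400 × 1.162×10⁻⁴ × 0.24 = 0.0390432 m
Δh = 0.12920 + 0.26390 + 0.1285268 + 0.0390432 = 0.56067 m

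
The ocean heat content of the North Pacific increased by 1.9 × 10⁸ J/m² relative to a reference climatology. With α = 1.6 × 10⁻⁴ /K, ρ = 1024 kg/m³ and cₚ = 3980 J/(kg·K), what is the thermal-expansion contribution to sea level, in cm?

Δh = αQ/(ρcₚ) = 1.6×10⁻⁴ × 1.9×10⁸ / (1024 × 3980) ≈ 0.0074592 m

Δh = 0.746 cm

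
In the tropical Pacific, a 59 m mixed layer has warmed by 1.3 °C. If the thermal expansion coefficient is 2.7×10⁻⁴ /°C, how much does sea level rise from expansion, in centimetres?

2.07 cm of thermosteric rise

Δh = αΔT·H = 2.7×10⁻⁴ × 1.3 × 59 = 0.020709 m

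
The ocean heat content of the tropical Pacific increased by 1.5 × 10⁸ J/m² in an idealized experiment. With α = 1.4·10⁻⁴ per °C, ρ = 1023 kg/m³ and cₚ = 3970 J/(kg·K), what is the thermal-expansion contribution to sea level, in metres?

about 0.0052 m

Δh = αQ/(ρcₚ) = 1.4×10⁻⁴ × 1.5×10⁸ / (1023 × 3970) ≈ 0.0051707 m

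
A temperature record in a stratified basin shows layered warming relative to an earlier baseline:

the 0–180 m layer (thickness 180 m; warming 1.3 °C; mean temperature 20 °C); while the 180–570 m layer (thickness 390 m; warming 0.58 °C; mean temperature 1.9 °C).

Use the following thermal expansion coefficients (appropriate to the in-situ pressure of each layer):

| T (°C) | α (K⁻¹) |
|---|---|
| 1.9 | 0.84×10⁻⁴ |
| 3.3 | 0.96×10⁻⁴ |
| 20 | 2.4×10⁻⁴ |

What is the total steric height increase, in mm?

75.2 mm

Layer 1 at 20 °C → α = 2.4×10⁻⁴ K⁻¹
Layer 2 at 1.9 °C → α = 0.84×10⁻⁴ K⁻¹
2.4×10⁻⁴ × 1.3 × 180 = 0.05616 m
180–570 m: 0.84×10⁻⁴ × 390 × 0.58 = 0.0190008 m
Δh = 0.05616 + 0.0190008 = 0.0751608 m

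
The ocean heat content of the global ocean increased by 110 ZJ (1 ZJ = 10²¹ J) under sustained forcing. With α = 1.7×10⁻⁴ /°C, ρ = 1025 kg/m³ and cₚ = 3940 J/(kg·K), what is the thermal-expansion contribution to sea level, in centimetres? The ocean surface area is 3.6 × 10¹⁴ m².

1.29 cm of thermosteric rise

Per unit area: Q = 110×10²¹ / (3.6×10¹⁴) ≈ 3.056×10⁸ J/m²
Δh = αQ/(ρcₚ) = 1.7×10⁻⁴ × 3.056×10⁸ / (1025 × 3940) ≈ 0.012864 m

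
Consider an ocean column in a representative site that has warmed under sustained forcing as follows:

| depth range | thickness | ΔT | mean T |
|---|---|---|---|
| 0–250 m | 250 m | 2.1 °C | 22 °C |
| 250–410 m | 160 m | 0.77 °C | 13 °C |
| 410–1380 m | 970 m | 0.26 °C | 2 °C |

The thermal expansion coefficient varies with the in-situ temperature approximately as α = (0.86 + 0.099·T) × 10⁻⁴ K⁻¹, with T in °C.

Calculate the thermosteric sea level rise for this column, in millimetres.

Layer 1: α = (0.86 + 0.099×22)×10⁻⁴ = 3.038×10⁻⁴ K⁻¹
Layer 2: α = (0.86 + 0.099×13)×10⁻⁴ = 2.147×10⁻⁴ K⁻¹
Layer 3: α = (0.86 + 0.099×2)×10⁻⁴ = 1.058×10⁻⁴ K⁻¹
0–250 m: 250 × 2.1 × 3.038×10⁻⁴ = 0.159495 m
2.147×10⁻⁴ × 0.77 × 160 = 0.02645104 m
410–1380 m: 970 × 1.058×10⁻⁴ × 0.26 = 0.02668276 m
Δh = 0.159495 + 0.02645104 + 0.02668276 = 0.2126288 m ≈ 213 mm

Δh ≈ 213 mm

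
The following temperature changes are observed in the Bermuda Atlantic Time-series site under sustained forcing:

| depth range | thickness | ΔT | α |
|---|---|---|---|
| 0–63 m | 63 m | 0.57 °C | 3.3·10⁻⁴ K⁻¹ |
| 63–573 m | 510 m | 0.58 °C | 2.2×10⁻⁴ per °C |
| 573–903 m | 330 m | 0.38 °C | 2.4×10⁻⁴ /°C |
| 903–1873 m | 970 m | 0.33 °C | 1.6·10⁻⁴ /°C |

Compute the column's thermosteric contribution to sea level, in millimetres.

158 mm

Layer 1: 0.57 × 63 × 3.3×10⁻⁴ = 0.0118503 m
2.2×10⁻⁴ × 510 × 0.58 = 0.065076 m
573–903 m: 0.38 × 330 × 2.4×10⁻⁴ = 0.030096 m
Layer 4: 1.6×10⁻⁴ × 970 × 0.33 = 0.051216 m
Δh = 0.0118503 + 0.065076 + 0.030096 + 0.051216 = 0.1582383 m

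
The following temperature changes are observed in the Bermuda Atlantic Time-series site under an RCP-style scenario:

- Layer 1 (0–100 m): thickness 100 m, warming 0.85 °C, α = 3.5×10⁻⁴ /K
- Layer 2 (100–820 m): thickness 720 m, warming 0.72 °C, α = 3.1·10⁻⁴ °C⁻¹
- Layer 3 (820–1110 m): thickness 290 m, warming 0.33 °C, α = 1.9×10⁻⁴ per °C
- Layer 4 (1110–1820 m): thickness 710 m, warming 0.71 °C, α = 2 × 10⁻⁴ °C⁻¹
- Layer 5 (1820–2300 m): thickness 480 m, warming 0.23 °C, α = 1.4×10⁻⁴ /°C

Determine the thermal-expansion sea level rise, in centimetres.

32.5 cm

3.5×10⁻⁴ × 100 × 0.85 = 0.02975 m
100–820 m: 720 × 3.1×10⁻⁴ × 0.72 = 0.160704 m
Layer 3: 0.33 × 1.9×10⁻⁴ × 290 = 0.018183 m
1110–1820 m: 710 × 2×10⁻⁴ × 0.71 = 0.10082 m
1820–2300 m: 1.4×10⁻⁴ × 480 × 0.23 = 0.015456 m
Δh = 0.02975 + 0.160704 + 0.018183 + 0.10082 + 0.015456 = 0.324913 m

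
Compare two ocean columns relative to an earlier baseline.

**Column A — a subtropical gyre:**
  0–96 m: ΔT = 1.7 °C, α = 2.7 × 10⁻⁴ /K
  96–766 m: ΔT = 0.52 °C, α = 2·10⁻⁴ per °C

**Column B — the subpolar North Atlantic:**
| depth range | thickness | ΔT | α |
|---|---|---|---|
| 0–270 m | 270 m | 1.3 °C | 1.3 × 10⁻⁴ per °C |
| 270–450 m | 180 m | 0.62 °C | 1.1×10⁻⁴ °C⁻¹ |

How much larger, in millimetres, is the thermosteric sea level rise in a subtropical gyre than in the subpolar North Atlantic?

A Layer 1: 2.7×10⁻⁴ × 96 × 1.7 = 0.044064 m
A Layer 2: 2×10⁻⁴ × 670 × 0.52 = 0.06968 m
A total: 0.113744 m
B 270 × 1.3 × 1.3×10⁻⁴ = 0.04563 m
B Layer 2: 180 × 1.1×10⁻⁴ × 0.62 = 0.012276 m
B total: 0.057906 m
Difference: 0.113744 − 0.057906 = 0.055838 m

Δh_A − Δh_B ≈ 56 mm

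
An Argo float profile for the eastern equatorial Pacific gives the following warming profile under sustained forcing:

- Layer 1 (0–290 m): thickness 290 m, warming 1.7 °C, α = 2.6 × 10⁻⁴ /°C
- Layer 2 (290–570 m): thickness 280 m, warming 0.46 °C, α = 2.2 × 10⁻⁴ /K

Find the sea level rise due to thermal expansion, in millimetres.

1.7 × 290 × 2.6×10⁻⁴ = 0.12818 m
Layer 2: 280 × 2.2×10⁻⁴ × 0.46 = 0.028336 m
Δh = 0.12818 + 0.028336 = 0.156516 m ≈ 157 mm

157 mm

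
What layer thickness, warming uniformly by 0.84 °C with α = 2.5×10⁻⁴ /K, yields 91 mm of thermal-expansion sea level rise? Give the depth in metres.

430 m

H = Δh/(αΔT) = 0.091 / (2.5×10⁻⁴ × 0.84) ≈ 433.3 m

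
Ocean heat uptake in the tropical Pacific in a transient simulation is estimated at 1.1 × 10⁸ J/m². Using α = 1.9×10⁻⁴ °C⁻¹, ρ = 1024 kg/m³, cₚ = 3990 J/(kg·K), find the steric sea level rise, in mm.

Δh = αQ/(ρcₚ) = 1.9×10⁻⁴ × 1.1×10⁸ / (1024 × 3990) ≈ 0.0051153 m

5.1 mm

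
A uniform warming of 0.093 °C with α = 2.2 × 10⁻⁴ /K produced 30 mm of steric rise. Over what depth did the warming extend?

1500 m

H = Δh/(αΔT) = 0.03 / (2.2×10⁻⁴ × 0.093) ≈ 1466 m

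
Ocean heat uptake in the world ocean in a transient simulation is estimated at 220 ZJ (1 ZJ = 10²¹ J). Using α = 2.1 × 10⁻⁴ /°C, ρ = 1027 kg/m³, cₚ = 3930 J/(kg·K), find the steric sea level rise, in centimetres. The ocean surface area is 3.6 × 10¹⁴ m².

Δh = 3.18 cm

Per unit area: Q = 220×10²¹ / (3.6×10¹⁴) ≈ 6.111×10⁸ J/m²
Δh = αQ/(ρcₚ) = 2.1×10⁻⁴ × 6.111×10⁸ / (1027 × 3930) ≈ 0.031796 m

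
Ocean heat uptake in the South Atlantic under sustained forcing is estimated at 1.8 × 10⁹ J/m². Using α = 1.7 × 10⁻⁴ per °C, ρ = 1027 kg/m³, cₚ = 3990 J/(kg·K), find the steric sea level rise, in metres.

Δh = 0.0747 m

Δh = αQ/(ρcₚ) = 1.7×10⁻⁴ × 1.8×10⁹ / (1027 × 3990) ≈ 0.074675 m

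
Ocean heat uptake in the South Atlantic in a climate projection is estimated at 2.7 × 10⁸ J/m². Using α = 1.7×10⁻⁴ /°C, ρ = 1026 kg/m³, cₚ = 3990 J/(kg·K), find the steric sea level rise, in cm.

Δh = αQ/(ρcₚ) = 1.7×10⁻⁴ × 2.7×10⁸ / (1026 × 3990) ≈ 0.011212 m

Δh = 1.12 cm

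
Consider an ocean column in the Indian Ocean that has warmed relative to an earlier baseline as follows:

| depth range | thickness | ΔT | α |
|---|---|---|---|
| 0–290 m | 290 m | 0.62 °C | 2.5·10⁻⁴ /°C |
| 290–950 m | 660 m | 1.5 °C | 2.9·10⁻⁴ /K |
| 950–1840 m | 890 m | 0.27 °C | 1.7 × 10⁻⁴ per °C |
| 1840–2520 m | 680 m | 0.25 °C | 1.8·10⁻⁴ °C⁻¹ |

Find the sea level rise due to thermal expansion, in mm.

Layer 1: 0.62 × 290 × 2.5×10⁻⁴ = 0.04495 m
Layer 2: 2.9×10⁻⁴ × 1.5 × 660 = 0.28710 m
1.7×10⁻⁴ × 890 × 0.27 = 0.040851 m
Layer 4: 0.25 × 680 × 1.8×10⁻⁴ = 0.03060 m
Δh = 0.04495 + 0.28710 + 0.040851 + 0.03060 = 0.403501 m ≈ 404 mm

Δh = 404 mm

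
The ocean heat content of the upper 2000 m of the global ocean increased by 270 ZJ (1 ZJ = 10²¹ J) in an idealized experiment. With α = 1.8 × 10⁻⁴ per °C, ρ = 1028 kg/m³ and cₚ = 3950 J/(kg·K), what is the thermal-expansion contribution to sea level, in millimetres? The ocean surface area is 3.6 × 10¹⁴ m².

Δh = 33 mm

Per unit area: Q = 270×10²¹ / (3.6×10¹⁴) = 7.5×10⁸ J/m²
Δh = αQ/(ρcₚ) = 1.8×10⁻⁴ × 7.5×10⁸ / (1028 × 3950) ≈ 0.033246 m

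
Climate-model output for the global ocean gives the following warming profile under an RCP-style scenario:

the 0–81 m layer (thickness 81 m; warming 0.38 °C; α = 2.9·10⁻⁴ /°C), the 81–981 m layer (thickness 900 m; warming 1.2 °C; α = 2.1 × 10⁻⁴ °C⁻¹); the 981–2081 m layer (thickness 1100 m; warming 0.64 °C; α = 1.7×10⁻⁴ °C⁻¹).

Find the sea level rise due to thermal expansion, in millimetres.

Δh ≈ 355 mm

0–81 m: 0.38 × 2.9×10⁻⁴ × 81 = 0.0089262 m
Layer 2: 900 × 1.2 × 2.1×10⁻⁴ = 0.22680 m
981–2081 m: 0.64 × 1100 × 1.7×10⁻⁴ = 0.11968 m
Δh = 0.0089262 + 0.22680 + 0.11968 = 0.3554062 m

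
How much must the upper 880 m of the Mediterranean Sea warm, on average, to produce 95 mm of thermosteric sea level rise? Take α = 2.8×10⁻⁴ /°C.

ΔT = Δh/(αH) = 0.095 / (2.8×10⁻⁴ × 880) ≈ 0.3856 °C

0.386 °C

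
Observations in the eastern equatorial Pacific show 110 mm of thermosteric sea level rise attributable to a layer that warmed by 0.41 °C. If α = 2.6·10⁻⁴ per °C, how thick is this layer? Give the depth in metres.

H = Δh/(αΔT) = 0.11 / (2.6×10⁻⁴ × 0.41) ≈ 1032 m

1030 m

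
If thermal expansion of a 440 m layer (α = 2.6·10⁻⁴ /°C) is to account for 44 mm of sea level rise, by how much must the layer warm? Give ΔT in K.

ΔT = Δh/(αH) = 0.044 / (2.6×10⁻⁴ × 440) ≈ 0.3846 K

ΔT ≈ 0.385 K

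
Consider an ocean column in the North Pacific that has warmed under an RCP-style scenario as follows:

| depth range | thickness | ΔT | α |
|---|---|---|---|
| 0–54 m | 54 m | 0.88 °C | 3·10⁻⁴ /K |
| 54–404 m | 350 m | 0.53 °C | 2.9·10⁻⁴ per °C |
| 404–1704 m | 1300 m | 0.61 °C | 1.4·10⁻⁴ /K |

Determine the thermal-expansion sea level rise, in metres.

Δh = 0.179 m

0.88 × 54 × 3×10⁻⁴ = 0.014256 m
350 × 0.53 × 2.9×10⁻⁴ = 0.053795 m
0.61 × 1300 × 1.4×10⁻⁴ = 0.11102 m
Δh = 0.014256 + 0.053795 + 0.11102 = 0.179071 m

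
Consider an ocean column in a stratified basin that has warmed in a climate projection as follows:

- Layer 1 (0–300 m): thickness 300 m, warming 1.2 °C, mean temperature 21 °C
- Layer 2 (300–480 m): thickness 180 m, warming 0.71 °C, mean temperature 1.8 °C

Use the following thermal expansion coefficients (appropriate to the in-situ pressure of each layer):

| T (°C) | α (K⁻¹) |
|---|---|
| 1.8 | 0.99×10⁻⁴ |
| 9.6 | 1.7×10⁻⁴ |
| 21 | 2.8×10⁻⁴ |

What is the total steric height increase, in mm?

Layer 1 at 21 °C → α = 2.8×10⁻⁴ K⁻¹
Layer 2 at 1.8 °C → α = 0.99×10⁻⁴ K⁻¹
0–300 m: 300 × 1.2 × 2.8×10⁻⁴ = 0.10080 m
Layer 2: 0.99×10⁻⁴ × 0.71 × 180 = 0.0126522 m
Δh = 0.10080 + 0.0126522 = 0.1134522 m ≈ 113 mm

Δh ≈ 113 mm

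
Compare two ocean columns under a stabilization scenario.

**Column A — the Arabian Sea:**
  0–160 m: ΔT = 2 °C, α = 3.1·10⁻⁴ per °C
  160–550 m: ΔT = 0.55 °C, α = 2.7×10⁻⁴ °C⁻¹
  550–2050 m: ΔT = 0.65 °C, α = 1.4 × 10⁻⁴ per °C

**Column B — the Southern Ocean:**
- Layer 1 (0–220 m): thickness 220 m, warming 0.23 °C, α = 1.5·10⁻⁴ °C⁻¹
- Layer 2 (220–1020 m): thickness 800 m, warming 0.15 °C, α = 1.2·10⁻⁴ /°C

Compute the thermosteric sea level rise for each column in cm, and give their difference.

A 3.1×10⁻⁴ × 160 × 2 = 0.09920 m
A 160–550 m: 390 × 0.55 × 2.7×10⁻⁴ = 0.057915 m
A 1.4×10⁻⁴ × 0.65 × 1500 = 0.13650 m
A total: 0.293615 m
B Layer 1: 1.5×10⁻⁴ × 0.23 × 220 = 0.00759 m
B 220–1020 m: 800 × 1.2×10⁻⁴ × 0.15 = 0.01440 m
B total: 0.02199 m
Difference: 0.293615 − 0.02199 = 0.271625 m

Δh_A ≈ 29 cm, Δh_B ≈ 2.2 cm; difference ≈ 27 cm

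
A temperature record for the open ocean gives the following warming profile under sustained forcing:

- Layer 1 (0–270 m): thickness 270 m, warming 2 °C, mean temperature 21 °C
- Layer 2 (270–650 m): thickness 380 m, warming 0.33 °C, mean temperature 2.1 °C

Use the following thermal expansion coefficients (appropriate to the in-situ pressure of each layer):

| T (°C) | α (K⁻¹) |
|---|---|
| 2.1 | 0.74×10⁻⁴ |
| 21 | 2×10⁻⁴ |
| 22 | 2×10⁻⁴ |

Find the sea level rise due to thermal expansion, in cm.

Layer 1 at 21 °C → α = 2×10⁻⁴ K⁻¹
Layer 2 at 2.1 °C → α = 0.74×10⁻⁴ K⁻¹
2 × 2×10⁻⁴ × 270 = 0.10800 m
0.33 × 380 × 0.74×10⁻⁴ = 0.0092796 m
Δh = 0.10800 + 0.0092796 = 0.1172796 m

Δh ≈ 11.7 cm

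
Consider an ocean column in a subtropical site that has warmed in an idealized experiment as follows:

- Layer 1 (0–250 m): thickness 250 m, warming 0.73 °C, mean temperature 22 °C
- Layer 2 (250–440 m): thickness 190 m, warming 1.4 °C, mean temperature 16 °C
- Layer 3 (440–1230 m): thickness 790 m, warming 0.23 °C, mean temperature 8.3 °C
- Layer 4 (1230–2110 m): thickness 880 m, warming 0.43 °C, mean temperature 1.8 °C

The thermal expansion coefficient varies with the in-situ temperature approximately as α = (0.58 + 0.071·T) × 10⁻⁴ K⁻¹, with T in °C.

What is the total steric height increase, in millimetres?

Layer 1: α = (0.58 + 0.071×22)×10⁻⁴ = 2.142×10⁻⁴ K⁻¹
Layer 2: α = (0.58 + 0.071×16)×10⁻⁴ = 1.716×10⁻⁴ K⁻¹
Layer 3: α = (0.58 + 0.071×8.3)×10⁻⁴ = 1.1693×10⁻⁴ K⁻¹
Layer 4: α = (0.58 + 0.071×1.8)×10⁻⁴ = 0.7078×10⁻⁴ K⁻¹
2.142×10⁻⁴ × 250 × 0.73 = 0.0390915 m
1.716×10⁻⁴ × 1.4 × 190 = 0.0456456 m
Layer 3: 1.1693×10⁻⁴ × 0.23 × 790 = 0.021246181 m
880 × 0.43 × 0.7078×10⁻⁴ = 0.026783152 m
Δh = 0.0390915 + 0.0456456 + 0.021246181 + 0.026783152 = 0.132766433 m

about 130 mm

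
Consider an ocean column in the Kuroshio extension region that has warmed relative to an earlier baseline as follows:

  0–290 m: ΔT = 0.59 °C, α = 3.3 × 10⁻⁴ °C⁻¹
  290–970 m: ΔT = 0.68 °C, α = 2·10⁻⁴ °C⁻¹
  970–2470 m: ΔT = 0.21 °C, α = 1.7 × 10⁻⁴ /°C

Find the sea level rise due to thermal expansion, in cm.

0–290 m: 3.3×10⁻⁴ × 0.59 × 290 = 0.056463 m
Layer 2: 680 × 0.68 × 2×10⁻⁴ = 0.09248 m
970–2470 m: 1.7×10⁻⁴ × 0.21 × 1500 = 0.05355 m
Δh = 0.056463 + 0.09248 + 0.05355 = 0.202493 m ≈ 20.2 cm

about 20.2 cm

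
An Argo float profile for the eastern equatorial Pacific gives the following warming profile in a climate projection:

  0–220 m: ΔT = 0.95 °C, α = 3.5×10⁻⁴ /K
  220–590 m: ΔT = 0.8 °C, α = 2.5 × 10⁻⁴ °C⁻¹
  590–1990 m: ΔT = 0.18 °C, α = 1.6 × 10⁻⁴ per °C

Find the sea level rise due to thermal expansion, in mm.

187 mm of thermosteric rise

Layer 1: 220 × 3.5×10⁻⁴ × 0.95 = 0.07315 m
Layer 2: 0.8 × 2.5×10⁻⁴ × 370 = 0.07400 m
Layer 3: 0.18 × 1.6×10⁻⁴ × 1400 = 0.04032 m
Δh = 0.07315 + 0.07400 + 0.04032 = 0.18747 m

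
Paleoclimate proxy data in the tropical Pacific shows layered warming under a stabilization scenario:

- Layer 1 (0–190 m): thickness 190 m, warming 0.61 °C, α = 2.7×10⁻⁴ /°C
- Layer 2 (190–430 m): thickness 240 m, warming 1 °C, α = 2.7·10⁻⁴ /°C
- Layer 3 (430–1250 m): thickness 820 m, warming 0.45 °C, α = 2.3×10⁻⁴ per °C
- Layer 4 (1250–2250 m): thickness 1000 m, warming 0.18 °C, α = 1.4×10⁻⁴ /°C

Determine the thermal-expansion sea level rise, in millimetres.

0.61 × 190 × 2.7×10⁻⁴ = 0.031293 m
240 × 1 × 2.7×10⁻⁴ = 0.06480 m
430–1250 m: 2.3×10⁻⁴ × 0.45 × 820 = 0.08487 m
1.4×10⁻⁴ × 0.18 × 1000 = 0.02520 m
Δh = 0.031293 + 0.06480 + 0.08487 + 0.02520 = 0.206163 m ≈ 206 mm

206 mm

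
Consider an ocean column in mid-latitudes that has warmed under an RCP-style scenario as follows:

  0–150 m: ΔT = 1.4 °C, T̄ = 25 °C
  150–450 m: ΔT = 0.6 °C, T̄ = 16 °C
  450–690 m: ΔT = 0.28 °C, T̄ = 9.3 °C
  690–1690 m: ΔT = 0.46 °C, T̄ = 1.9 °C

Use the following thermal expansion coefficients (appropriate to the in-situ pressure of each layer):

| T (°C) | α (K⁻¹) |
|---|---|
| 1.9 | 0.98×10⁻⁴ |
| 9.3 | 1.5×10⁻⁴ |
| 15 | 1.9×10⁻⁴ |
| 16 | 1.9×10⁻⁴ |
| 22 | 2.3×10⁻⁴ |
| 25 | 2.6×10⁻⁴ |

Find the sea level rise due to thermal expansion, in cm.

about 14.4 cm

Layer 1 at 25 °C → α = 2.6×10⁻⁴ K⁻¹
Layer 2 at 16 °C → α = 1.9×10⁻⁴ K⁻¹
Layer 3 at 9.3 °C → α = 1.5×10⁻⁴ K⁻¹
Layer 4 at 1.9 °C → α = 0.98×10⁻⁴ K⁻¹
2.6×10⁻⁴ × 150 × 1.4 = 0.05460 m
Layer 2: 300 × 0.6 × 1.9×10⁻⁴ = 0.03420 m
1.5×10⁻⁴ × 240 × 0.28 = 0.01008 m
690–1690 m: 0.98×10⁻⁴ × 1000 × 0.46 = 0.04508 m
Δh = 0.05460 + 0.03420 + 0.01008 + 0.04508 = 0.14396 m ≈ 14.4 cm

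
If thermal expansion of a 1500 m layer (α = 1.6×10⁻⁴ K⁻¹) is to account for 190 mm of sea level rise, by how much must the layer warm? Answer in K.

ΔT = Δh/(αH) = 0.19 / (1.6×10⁻⁴ × 1500) ≈ 0.7917 K

ΔT ≈ 0.792 K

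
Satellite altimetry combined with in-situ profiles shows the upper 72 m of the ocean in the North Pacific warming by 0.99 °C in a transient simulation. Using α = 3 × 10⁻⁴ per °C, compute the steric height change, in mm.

Δh = αΔT·H = 3×10⁻⁴ × 0.99 × 72 = 0.021384 m

21.4 mm of thermosteric rise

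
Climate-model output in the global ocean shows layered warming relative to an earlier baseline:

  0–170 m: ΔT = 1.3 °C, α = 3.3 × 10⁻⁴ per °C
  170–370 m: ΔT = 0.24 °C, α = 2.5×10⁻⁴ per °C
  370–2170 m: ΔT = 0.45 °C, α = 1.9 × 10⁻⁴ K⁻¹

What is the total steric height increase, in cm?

Layer 1: 3.3×10⁻⁴ × 170 × 1.3 = 0.07293 m
170–370 m: 200 × 2.5×10⁻⁴ × 0.24 = 0.01200 m
1.9×10⁻⁴ × 0.45 × 1800 = 0.15390 m
Δh = 0.07293 + 0.01200 + 0.15390 = 0.23883 m ≈ 24 cm

Δh ≈ 24 cm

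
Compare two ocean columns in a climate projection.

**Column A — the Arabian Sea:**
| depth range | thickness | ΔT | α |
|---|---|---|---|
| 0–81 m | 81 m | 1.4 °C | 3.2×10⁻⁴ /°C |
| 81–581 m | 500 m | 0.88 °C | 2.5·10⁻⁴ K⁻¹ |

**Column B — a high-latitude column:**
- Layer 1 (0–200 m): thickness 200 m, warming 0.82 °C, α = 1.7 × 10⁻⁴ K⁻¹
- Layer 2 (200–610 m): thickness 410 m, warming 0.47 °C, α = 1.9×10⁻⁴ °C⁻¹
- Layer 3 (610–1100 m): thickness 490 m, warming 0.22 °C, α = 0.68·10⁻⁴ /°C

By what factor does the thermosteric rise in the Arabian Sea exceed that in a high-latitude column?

≈ 2.0×

A 0–81 m: 1.4 × 3.2×10⁻⁴ × 81 = 0.036288 m
A 2.5×10⁻⁴ × 0.88 × 500 = 0.11000 m
A total: 0.146288 m
B 0–200 m: 1.7×10⁻⁴ × 200 × 0.82 = 0.02788 m
B 200–610 m: 1.9×10⁻⁴ × 410 × 0.47 = 0.036613 m
B 610–1100 m: 490 × 0.68×10⁻⁴ × 0.22 = 0.0073304 m
B total: 0.0718234 m
Ratio: 0.146288 / 0.0718234 ≈ 2.037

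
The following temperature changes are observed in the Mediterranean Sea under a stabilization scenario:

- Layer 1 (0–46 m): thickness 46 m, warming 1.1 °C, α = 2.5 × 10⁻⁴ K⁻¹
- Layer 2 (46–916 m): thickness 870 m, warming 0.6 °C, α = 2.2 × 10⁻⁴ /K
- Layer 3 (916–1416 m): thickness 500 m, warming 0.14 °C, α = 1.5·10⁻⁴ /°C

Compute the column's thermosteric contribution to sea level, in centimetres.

Layer 1: 46 × 1.1 × 2.5×10⁻⁴ = 0.01265 m
0.6 × 870 × 2.2×10⁻⁴ = 0.11484 m
500 × 0.14 × 1.5×10⁻⁴ = 0.01050 m
Δh = 0.01265 + 0.11484 + 0.01050 = 0.13799 m ≈ 13.8 cm

Δh = 13.8 cm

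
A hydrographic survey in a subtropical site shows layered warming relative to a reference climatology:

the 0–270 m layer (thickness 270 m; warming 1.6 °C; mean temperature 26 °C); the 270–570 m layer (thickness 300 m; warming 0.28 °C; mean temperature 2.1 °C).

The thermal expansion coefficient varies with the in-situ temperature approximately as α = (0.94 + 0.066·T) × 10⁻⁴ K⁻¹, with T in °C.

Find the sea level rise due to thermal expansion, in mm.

Layer 1: α = (0.94 + 0.066×26)×10⁻⁴ = 2.656×10⁻⁴ K⁻¹
Layer 2: α = (0.94 + 0.066×2.1)×10⁻⁴ = 1.0786×10⁻⁴ K⁻¹
1.6 × 2.656×10⁻⁴ × 270 = 0.1147392 m
Layer 2: 1.0786×10⁻⁴ × 0.28 × 300 = 0.00906024 m
Δh = 0.1147392 + 0.00906024 = 0.12379944 m ≈ 124 mm

about 124 mm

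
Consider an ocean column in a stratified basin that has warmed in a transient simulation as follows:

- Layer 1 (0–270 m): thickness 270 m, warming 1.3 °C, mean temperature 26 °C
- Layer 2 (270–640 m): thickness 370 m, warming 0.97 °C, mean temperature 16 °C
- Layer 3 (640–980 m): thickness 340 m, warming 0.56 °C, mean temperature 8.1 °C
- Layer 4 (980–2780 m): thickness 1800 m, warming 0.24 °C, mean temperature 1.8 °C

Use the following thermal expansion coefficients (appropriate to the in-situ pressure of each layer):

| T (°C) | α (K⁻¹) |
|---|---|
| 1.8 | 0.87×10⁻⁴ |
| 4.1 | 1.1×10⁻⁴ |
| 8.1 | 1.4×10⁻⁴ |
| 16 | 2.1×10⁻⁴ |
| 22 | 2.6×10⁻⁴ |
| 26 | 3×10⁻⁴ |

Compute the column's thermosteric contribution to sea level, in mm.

Layer 1 at 26 °C → α = 3×10⁻⁴ K⁻¹
Layer 2 at 16 °C → α = 2.1×10⁻⁴ K⁻¹
Layer 3 at 8.1 °C → α = 1.4×10⁻⁴ K⁻¹
Layer 4 at 1.8 °C → α = 0.87×10⁻⁴ K⁻¹
0–270 m: 270 × 1.3 × 3×10⁻⁴ = 0.10530 m
270–640 m: 0.97 × 2.1×10⁻⁴ × 370 = 0.075369 m
640–980 m: 340 × 0.56 × 1.4×10⁻⁴ = 0.026656 m
980–2780 m: 0.24 × 1800 × 0.87×10⁻⁴ = 0.037584 m
Δh = 0.10530 + 0.075369 + 0.026656 + 0.037584 = 0.244909 m

240 mm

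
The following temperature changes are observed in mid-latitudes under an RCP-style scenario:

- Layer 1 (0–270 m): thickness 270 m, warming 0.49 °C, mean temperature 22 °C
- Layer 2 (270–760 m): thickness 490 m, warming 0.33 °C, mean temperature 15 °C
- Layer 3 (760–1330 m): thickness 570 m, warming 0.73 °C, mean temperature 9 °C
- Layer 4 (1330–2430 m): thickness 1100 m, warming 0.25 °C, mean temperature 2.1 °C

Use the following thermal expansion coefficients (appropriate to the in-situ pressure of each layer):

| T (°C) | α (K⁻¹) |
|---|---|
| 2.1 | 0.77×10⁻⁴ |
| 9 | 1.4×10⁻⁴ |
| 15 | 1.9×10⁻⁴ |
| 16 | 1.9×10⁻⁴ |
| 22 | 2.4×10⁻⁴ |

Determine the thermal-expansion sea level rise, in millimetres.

Layer 1 at 22 °C → α = 2.4×10⁻⁴ K⁻¹
Layer 2 at 15 °C → α = 1.9×10⁻⁴ K⁻¹
Layer 3 at 9 °C → α = 1.4×10⁻⁴ K⁻¹
Layer 4 at 2.1 °C → α = 0.77×10⁻⁴ K⁻¹
Layer 1: 0.49 × 2.4×10⁻⁴ × 270 = 0.031752 m
Layer 2: 0.33 × 1.9×10⁻⁴ × 490 = 0.030723 m
1.4×10⁻⁴ × 0.73 × 570 = 0.058254 m
0.77×10⁻⁴ × 0.25 × 1100 = 0.021175 m
Δh = 0.031752 + 0.030723 + 0.058254 + 0.021175 = 0.141904 m

about 142 mm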